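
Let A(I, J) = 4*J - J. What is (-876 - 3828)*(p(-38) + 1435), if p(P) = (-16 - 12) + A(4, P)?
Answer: -6082272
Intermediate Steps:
A(I, J) = 3*J
p(P) = -28 + 3*P (p(P) = (-16 - 12) + 3*P = -28 + 3*P)
(-876 - 3828)*(p(-38) + 1435) = (-876 - 3828)*((-28 + 3*(-38)) + 1435) = -4704*((-28 - 114) + 1435) = -4704*(-142 + 1435) = -4704*1293 = -6082272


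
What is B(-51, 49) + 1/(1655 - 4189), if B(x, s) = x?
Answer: -129235/2534 ≈ -51.000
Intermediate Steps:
B(-51, 49) + 1/(1655 - 4189) = -51 + 1/(1655 - 4189) = -51 + 1/(-2534) = -51 - 1/2534 = -129235/2534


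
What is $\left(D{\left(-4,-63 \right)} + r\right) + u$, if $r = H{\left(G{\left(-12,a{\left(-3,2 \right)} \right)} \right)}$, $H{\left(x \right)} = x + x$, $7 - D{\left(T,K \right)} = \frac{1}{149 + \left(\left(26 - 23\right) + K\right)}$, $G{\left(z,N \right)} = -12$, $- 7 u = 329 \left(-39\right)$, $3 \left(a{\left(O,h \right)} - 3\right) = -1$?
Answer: $\frac{161623}{89} \approx 1816.0$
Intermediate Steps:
$a{\left(O,h \right)} = \frac{8}{3}$ ($a{\left(O,h \right)} = 3 + \frac{1}{3} \left(-1\right) = 3 - \frac{1}{3} = \frac{8}{3}$)
$u = 1833$ ($u = - \frac{329 \left(-39\right)}{7} = \left(- \frac{1}{7}\right) \left(-12831\right) = 1833$)
$D{\left(T,K \right)} = 7 - \frac{1}{152 + K}$ ($D{\left(T,K \right)} = 7 - \frac{1}{149 + \left(\left(26 - 23\right) + K\right)} = 7 - \frac{1}{149 + \left(3 + K\right)} = 7 - \frac{1}{152 + K}$)
$H{\left(x \right)} = 2 x$
$r = -24$ ($r = 2 \left(-12\right) = -24$)
$\left(D{\left(-4,-63 \right)} + r\right) + u = \left(\frac{1063 + 7 \left(-63\right)}{152 - 63} - 24\right) + 1833 = \left(\frac{1063 - 441}{89} - 24\right) + 1833 = \left(\frac{1}{89} \cdot 622 - 24\right) + 1833 = \left(\frac{622}{89} - 24\right) + 1833 = - \frac{1514}{89} + 1833 = \frac{161623}{89}$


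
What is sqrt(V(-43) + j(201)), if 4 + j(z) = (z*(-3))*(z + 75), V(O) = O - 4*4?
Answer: 3*I*sqrt(18499) ≈ 408.03*I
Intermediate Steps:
V(O) = -16 + O (V(O) = O - 16 = -16 + O)
j(z) = -4 - 3*z*(75 + z) (j(z) = -4 + (z*(-3))*(z + 75) = -4 + (-3*z)*(75 + z) = -4 - 3*z*(75 + z))
sqrt(V(-43) + j(201)) = sqrt((-16 - 43) + (-4 - 225*201 - 3*201**2)) = sqrt(-59 + (-4 - 45225 - 3*40401)) = sqrt(-59 + (-4 - 45225 - 121203)) = sqrt(-59 - 166432) = sqrt(-166491) = 3*I*sqrt(18499)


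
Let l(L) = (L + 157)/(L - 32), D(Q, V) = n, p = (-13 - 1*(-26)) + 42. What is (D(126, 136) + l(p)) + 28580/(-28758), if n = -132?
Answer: -40934966/330717 ≈ -123.78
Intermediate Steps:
p = 55 (p = (-13 + 26) + 42 = 13 + 42 = 55)
D(Q, V) = -132
l(L) = (157 + L)/(-32 + L)
(D(126, 136) + l(p)) + 28580/(-28758) = (-132 + (157 + 55)/(-32 + 55)) + 28580/(-28758) = (-132 + 212/23) + 28580*(-1/28758) = (-132 + (1/23)*212) - 14290/14379 = (-132 + 212/23) - 14290/14379 = -2824/23 - 14290/14379 = -40934966/330717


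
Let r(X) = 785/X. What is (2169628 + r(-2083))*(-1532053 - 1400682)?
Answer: -13254009992687165/2083 ≈ -6.3629e+12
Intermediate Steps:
(2169628 + r(-2083))*(-1532053 - 1400682) = (2169628 + 785/(-2083))*(-1532053 - 1400682) = (2169628 + 785*(-1/2083))*(-2932735) = (2169628 - 785/2083)*(-2932735) = (4519334339/2083)*(-2932735) = -13254009992687165/2083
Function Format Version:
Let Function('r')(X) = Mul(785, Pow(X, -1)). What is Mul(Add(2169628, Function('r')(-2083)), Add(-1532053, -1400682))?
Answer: Rational(-13254009992687165, 2083) ≈ -6.3629e+12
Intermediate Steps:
Mul(Add(2169628, Function('r')(-2083)), Add(-1532053, -1400682)) = Mul(Add(2169628, Mul(785, Pow(-2083, -1))), Add(-1532053, -1400682)) = Mul(Add(2169628, Mul(785, Rational(-1, 2083))), -2932735) = Mul(Add(2169628, Rational(-785, 2083)), -2932735) = Mul(Rational(4519334339, 2083), -2932735) = Rational(-13254009992687165, 2083)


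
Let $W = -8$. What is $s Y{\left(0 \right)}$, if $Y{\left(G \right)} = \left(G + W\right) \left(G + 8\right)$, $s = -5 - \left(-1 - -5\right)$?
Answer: $576$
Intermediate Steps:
$s = -9$ ($s = -5 - \left(-1 + 5\right) = -5 - 4 = -9$)
$Y{\left(G \right)} = \left(-8 + G\right) \left(8 + G\right)$ ($Y{\left(G \right)} = \left(G - 8\right) \left(G + 8\right) = \left(-8 + G\right) \left(8 + G\right)$)
$s Y{\left(0 \right)} = - 9 \left(-64 + 0^{2}\right) = - 9 \left(-64 + 0\right) = \left(-9\right) \left(-64\right) = 576$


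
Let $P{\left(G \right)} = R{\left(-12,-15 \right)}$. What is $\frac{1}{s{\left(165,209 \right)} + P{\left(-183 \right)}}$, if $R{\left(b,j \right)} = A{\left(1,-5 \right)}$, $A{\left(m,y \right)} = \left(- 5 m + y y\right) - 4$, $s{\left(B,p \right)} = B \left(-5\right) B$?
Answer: $- \frac{1}{136109} \approx -7.3471 \cdot 10^{-6}$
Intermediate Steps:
$s{\left(B,p \right)} = - 5 B^{2}$ ($s{\left(B,p \right)} = - 5 B B = - 5 B^{2}$)
$A{\left(m,y \right)} = -4 + y^{2} - 5 m$ ($A{\left(m,y \right)} = \left(- 5 m + y^{2}\right) - 4 = \left(y^{2} - 5 m\right) - 4 = -4 + y^{2} - 5 m$)
$R{\left(b,j \right)} = 16$ ($R{\left(b,j \right)} = -4 + \left(-5\right)^{2} - 5 = -4 + 25 - 5 = 16$)
$P{\left(G \right)} = 16$
$\frac{1}{s{\left(165,209 \right)} + P{\left(-183 \right)}} = \frac{1}{- 5 \cdot 165^{2} + 16} = \frac{1}{\left(-5\right) 27225 + 16} = \frac{1}{-136125 + 16} = \frac{1}{-136109} = - \frac{1}{136109}$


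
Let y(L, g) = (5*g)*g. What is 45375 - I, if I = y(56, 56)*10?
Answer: -111425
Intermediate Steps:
y(L, g) = 5*g**2
I = 156800 (I = (5*56**2)*10 = (5*3136)*10 = 15680*10 = 156800)
45375 - I = 45375 - 1*156800 = 45375 - 156800 = -111425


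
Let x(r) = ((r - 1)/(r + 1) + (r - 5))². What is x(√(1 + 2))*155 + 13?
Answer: 1408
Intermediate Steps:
x(r) = (-5 + r + (-1 + r)/(1 + r))² (x(r) = ((-1 + r)/(1 + r) + (-5 + r))² = (-5 + r + (-1 + r)/(1 + r))²)
x(√(1 + 2))*155 + 13 = ((6 - (√(1 + 2))² + 3*√(1 + 2))²/(1 + √(1 + 2))²)*155 + 13 = ((6 - (√3)² + 3*√3)²/(1 + √3)²)*155 + 13 = ((6 - 1*3 + 3*√3)²/(1 + √3)²)*155 + 13 = ((6 - 3 + 3*√3)²/(1 + √3)²)*155 + 13 = ((3 + 3*√3)²/(1 + √3)²)*155 + 13 = 155*(3 + 3*√3)²/(1 + √3)² + 13 = 13 + 155*(3 + 3*√3)²/(1 + √3)²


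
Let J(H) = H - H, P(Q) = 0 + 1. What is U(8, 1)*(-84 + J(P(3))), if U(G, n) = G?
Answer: -672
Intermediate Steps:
P(Q) = 1
J(H) = 0
U(8, 1)*(-84 + J(P(3))) = 8*(-84 + 0) = 8*(-84) = -672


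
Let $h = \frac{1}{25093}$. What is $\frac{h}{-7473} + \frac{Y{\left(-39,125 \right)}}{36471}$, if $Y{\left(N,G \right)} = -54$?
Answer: $- \frac{3375371959}{2279680506273} \approx -0.0014806$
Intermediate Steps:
$h = \frac{1}{25093} \approx 3.9852 \cdot 10^{-5}$
$\frac{h}{-7473} + \frac{Y{\left(-39,125 \right)}}{36471} = \frac{1}{25093 \left(-7473\right)} - \frac{54}{36471} = \frac{1}{25093} \left(- \frac{1}{7473}\right) - \frac{18}{12157} = - \frac{1}{187519989} - \frac{18}{12157} = - \frac{3375371959}{2279680506273}$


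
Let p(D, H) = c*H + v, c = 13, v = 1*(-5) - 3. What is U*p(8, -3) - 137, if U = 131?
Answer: -6294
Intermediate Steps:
v = -8 (v = -5 - 3 = -8)
p(D, H) = -8 + 13*H (p(D, H) = 13*H - 8 = -8 + 13*H)
U*p(8, -3) - 137 = 131*(-8 + 13*(-3)) - 137 = 131*(-8 - 39) - 137 = 131*(-47) - 137 = -6157 - 137 = -6294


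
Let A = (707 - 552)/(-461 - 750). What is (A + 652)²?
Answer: 623179199889/1466521 ≈ 4.2494e+5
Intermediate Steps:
A = -155/1211 (A = 155/(-1211) = 155*(-1/1211) = -155/1211 ≈ -0.12799)
(A + 652)² = (-155/1211 + 652)² = (789417/1211)² = 623179199889/1466521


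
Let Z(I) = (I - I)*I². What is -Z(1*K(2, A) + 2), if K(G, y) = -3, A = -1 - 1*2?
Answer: 0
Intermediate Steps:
A = -3 (A = -1 - 2 = -3)
Z(I) = 0 (Z(I) = 0*I² = 0)
-Z(1*K(2, A) + 2) = -1*0 = 0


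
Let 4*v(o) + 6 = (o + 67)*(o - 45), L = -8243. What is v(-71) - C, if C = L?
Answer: 16715/2 ≈ 8357.5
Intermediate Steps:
C = -8243
v(o) = -3/2 + (-45 + o)*(67 + o)/4 (v(o) = -3/2 + ((o + 67)*(o - 45))/4 = -3/2 + ((67 + o)*(-45 + o))/4 = -3/2 + ((-45 + o)*(67 + o))/4 = -3/2 + (-45 + o)*(67 + o)/4)
v(-71) - C = (-3021/4 + (¼)*(-71)² + (11/2)*(-71)) - 1*(-8243) = (-3021/4 + (¼)*5041 - 781/2) + 8243 = (-3021/4 + 5041/4 - 781/2) + 8243 = 229/2 + 8243 = 16715/2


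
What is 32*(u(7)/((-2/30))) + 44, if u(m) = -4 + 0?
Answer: 1964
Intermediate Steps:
u(m) = -4
32*(u(7)/((-2/30))) + 44 = 32*(-4/((-2/30))) + 44 = 32*(-4/((-2*1/30))) + 44 = 32*(-4/(-1/15)) + 44 = 32*(-4*(-15)) + 44 = 32*60 + 44 = 1920 + 44 = 1964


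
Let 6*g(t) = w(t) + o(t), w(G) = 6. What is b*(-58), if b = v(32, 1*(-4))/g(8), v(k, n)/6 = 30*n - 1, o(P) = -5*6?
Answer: -10527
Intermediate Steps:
o(P) = -30
v(k, n) = -6 + 180*n (v(k, n) = 6*(30*n - 1) = 6*(-1 + 30*n) = -6 + 180*n)
g(t) = -4 (g(t) = (6 - 30)/6 = (1/6)*(-24) = -4)
b = 363/2 (b = (-6 + 180*(1*(-4)))/(-4) = (-6 + 180*(-4))*(-1/4) = (-6 - 720)*(-1/4) = -726*(-1/4) = 363/2 ≈ 181.50)
b*(-58) = (363/2)*(-58) = -10527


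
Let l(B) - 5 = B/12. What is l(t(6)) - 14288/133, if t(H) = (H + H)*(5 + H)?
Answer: -640/7 ≈ -91.429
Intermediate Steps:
t(H) = 2*H*(5 + H) (t(H) = (2*H)*(5 + H) = 2*H*(5 + H))
l(B) = 5 + B/12
l(t(6)) - 14288/133 = (5 + (2*6*(5 + 6))/12) - 14288/133 = (5 + (2*6*11)/12) - 14288/133 = (5 + (1/12)*132) - 94*8/7 = (5 + 11) - 752/7 = 16 - 752/7 = -640/7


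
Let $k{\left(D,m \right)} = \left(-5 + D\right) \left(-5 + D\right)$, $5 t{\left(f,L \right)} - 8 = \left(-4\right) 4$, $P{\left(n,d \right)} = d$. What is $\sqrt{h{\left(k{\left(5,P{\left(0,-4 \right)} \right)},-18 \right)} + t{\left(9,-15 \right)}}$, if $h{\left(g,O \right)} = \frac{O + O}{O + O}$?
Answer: $\frac{i \sqrt{15}}{5} \approx 0.7746 i$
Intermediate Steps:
$t{\left(f,L \right)} = - \frac{8}{5}$ ($t{\left(f,L \right)} = \frac{8}{5} + \frac{\left(-4\right) 4}{5} = \frac{8}{5} + \frac{1}{5} \left(-16\right) = \frac{8}{5} - \frac{16}{5} = - \frac{8}{5}$)
$k{\left(D,m \right)} = \left(-5 + D\right)^{2}$
$h{\left(g,O \right)} = 1$ ($h{\left(g,O \right)} = \frac{2 O}{2 O} = 2 O \frac{1}{2 O} = 1$)
$\sqrt{h{\left(k{\left(5,P{\left(0,-4 \right)} \right)},-18 \right)} + t{\left(9,-15 \right)}} = \sqrt{1 - \frac{8}{5}} = \sqrt{- \frac{3}{5}} = \frac{i \sqrt{15}}{5}$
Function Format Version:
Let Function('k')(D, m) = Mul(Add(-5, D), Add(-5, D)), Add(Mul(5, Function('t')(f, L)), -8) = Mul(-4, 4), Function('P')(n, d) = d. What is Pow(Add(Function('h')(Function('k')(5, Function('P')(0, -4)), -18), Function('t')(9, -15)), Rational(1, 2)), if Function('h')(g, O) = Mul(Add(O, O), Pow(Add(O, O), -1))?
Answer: Mul(Rational(1, 5), I, Pow(15, Rational(1, 2))) ≈ Mul(0.77460, I)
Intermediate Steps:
Function('t')(f, L) = Rational(-8, 5) (Function('t')(f, L) = Add(Rational(8, 5), Mul(Rational(1, 5), Mul(-4, 4))) = Add(Rational(8, 5), Mul(Rational(1, 5), -16)) = Add(Rational(8, 5), Rational(-16, 5)) = Rational(-8, 5))
Function('k')(D, m) = Pow(Add(-5, D), 2)
Function('h')(g, O) = 1 (Function('h')(g, O) = Mul(Mul(2, O), Pow(Mul(2, O), -1)) = Mul(Mul(2, O), Mul(Rational(1, 2), Pow(O, -1))) = 1)
Pow(Add(Function('h')(Function('k')(5, Function('P')(0, -4)), -18), Function('t')(9, -15)), Rational(1, 2)) = Pow(Add(1, Rational(-8, 5)), Rational(1, 2)) = Pow(Rational(-3, 5), Rational(1, 2)) = Mul(Rational(1, 5), I, Pow(15, Rational(1, 2)))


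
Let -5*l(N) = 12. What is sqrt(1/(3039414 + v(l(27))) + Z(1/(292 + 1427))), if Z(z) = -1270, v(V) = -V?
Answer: I*sqrt(293308152593714070)/15197082 ≈ 35.637*I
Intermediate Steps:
l(N) = -12/5 (l(N) = -1/5*12 = -12/5)
sqrt(1/(3039414 + v(l(27))) + Z(1/(292 + 1427))) = sqrt(1/(3039414 - 1*(-12/5)) - 1270) = sqrt(1/(3039414 + 12/5) - 1270) = sqrt(1/(15197082/5) - 1270) = sqrt(5/15197082 - 1270) = sqrt(-19300294135/15197082) = I*sqrt(293308152593714070)/15197082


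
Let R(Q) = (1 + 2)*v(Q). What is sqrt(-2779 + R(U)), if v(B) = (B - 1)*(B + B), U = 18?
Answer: I*sqrt(943) ≈ 30.708*I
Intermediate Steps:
v(B) = 2*B*(-1 + B) (v(B) = (-1 + B)*(2*B) = 2*B*(-1 + B))
R(Q) = 6*Q*(-1 + Q) (R(Q) = (1 + 2)*(2*Q*(-1 + Q)) = 3*(2*Q*(-1 + Q)) = 6*Q*(-1 + Q))
sqrt(-2779 + R(U)) = sqrt(-2779 + 6*18*(-1 + 18)) = sqrt(-2779 + 6*18*17) = sqrt(-2779 + 1836) = sqrt(-943) = I*sqrt(943)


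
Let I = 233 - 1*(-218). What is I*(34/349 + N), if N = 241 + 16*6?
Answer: 53058797/349 ≈ 1.5203e+5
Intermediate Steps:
N = 337 (N = 241 + 96 = 337)
I = 451 (I = 233 + 218 = 451)
I*(34/349 + N) = 451*(34/349 + 337) = 451*(117647/349) = 53058797/349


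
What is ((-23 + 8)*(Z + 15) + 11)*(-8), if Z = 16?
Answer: 3632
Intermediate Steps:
((-23 + 8)*(Z + 15) + 11)*(-8) = ((-23 + 8)*(16 + 15) + 11)*(-8) = (-15*31 + 11)*(-8) = (-465 + 11)*(-8) = -454*(-8) = 3632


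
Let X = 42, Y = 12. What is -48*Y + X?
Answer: -534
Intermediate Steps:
-48*Y + X = -48*12 + 42 = -576 + 42 = -534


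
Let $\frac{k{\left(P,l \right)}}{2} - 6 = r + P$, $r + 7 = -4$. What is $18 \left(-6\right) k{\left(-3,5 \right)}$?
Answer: $1728$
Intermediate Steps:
$r = -11$ ($r = -7 - 4 = -11$)
$k{\left(P,l \right)} = -10 + 2 P$ ($k{\left(P,l \right)} = 12 + 2 \left(-11 + P\right) = 12 + \left(-22 + 2 P\right) = -10 + 2 P$)
$18 \left(-6\right) k{\left(-3,5 \right)} = 18 \left(-6\right) \left(-10 + 2 \left(-3\right)\right) = - 108 \left(-10 - 6\right) = \left(-108\right) \left(-16\right) = 1728$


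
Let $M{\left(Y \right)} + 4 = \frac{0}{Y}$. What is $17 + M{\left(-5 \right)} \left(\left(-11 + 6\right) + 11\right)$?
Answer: $-7$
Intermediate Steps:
$M{\left(Y \right)} = -4$ ($M{\left(Y \right)} = -4 + \frac{0}{Y} = -4 + 0 = -4$)
$17 + M{\left(-5 \right)} \left(\left(-11 + 6\right) + 11\right) = 17 - 4 \left(\left(-11 + 6\right) + 11\right) = 17 - 4 \left(-5 + 11\right) = 17 - 24 = -7$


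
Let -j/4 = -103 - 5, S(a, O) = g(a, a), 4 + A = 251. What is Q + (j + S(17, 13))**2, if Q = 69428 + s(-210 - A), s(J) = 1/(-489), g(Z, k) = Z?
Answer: 132533180/489 ≈ 2.7103e+5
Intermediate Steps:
A = 247 (A = -4 + 251 = 247)
S(a, O) = a
s(J) = -1/489
j = 432 (j = -4*(-103 - 5) = -4*(-108) = 432)
Q = 33950291/489 (Q = 69428 - 1/489 = 33950291/489 ≈ 69428.)
Q + (j + S(17, 13))**2 = 33950291/489 + (432 + 17)**2 = 33950291/489 + 449**2 = 33950291/489 + 201601 = 132533180/489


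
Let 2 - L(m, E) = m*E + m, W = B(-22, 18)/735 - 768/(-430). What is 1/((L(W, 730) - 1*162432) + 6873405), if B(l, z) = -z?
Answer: 245/1643873389 ≈ 1.4904e-7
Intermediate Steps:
W = 18558/10535 (W = -1*18/735 - 768/(-430) = -18*1/735 - 768*(-1/430) = -6/245 + 384/215 = 18558/10535 ≈ 1.7616)
L(m, E) = 2 - m - E*m (L(m, E) = 2 - (m*E + m) = 2 - (E*m + m) = 2 - (m + E*m) = 2 + (-m - E*m) = 2 - m - E*m)
1/((L(W, 730) - 1*162432) + 6873405) = 1/(((2 - 1*18558/10535 - 1*730*18558/10535) - 1*162432) + 6873405) = 1/(((2 - 18558/10535 - 2709468/2107) - 162432) + 6873405) = 1/((-314996/245 - 162432) + 6873405) = 1/(-40110836/245 + 6873405) = 1/(1643873389/245) = 245/1643873389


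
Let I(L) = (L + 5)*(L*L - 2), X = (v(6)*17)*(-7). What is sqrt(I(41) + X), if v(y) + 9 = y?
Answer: sqrt(77591) ≈ 278.55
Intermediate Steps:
v(y) = -9 + y
X = 357 (X = ((-9 + 6)*17)*(-7) = -3*17*(-7) = -51*(-7) = 357)
I(L) = (-2 + L**2)*(5 + L) (I(L) = (5 + L)*(L**2 - 2) = (5 + L)*(-2 + L**2) = (-2 + L**2)*(5 + L))
sqrt(I(41) + X) = sqrt((-10 + 41**3 - 2*41 + 5*41**2) + 357) = sqrt((-10 + 68921 - 82 + 5*1681) + 357) = sqrt((-10 + 68921 - 82 + 8405) + 357) = sqrt(77234 + 357) = sqrt(77591)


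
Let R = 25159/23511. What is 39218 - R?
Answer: 922029239/23511 ≈ 39217.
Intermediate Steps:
R = 25159/23511 (R = 25159*(1/23511) = 25159/23511 ≈ 1.0701)
39218 - R = 39218 - 1*25159/23511 = 39218 - 25159/23511 = 922029239/23511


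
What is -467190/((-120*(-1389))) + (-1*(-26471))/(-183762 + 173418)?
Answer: -25679999/4789272 ≈ -5.3620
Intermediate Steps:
-467190/((-120*(-1389))) + (-1*(-26471))/(-183762 + 173418) = -467190/166680 + 26471/(-10344) = -467190*1/166680 + 26471*(-1/10344) = -5191/1852 - 26471/10344 = -25679999/4789272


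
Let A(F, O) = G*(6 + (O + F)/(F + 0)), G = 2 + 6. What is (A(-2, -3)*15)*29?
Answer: 29580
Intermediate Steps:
G = 8
A(F, O) = 48 + 8*(F + O)/F (A(F, O) = 8*(6 + (O + F)/(F + 0)) = 8*(6 + (F + O)/F) = 48 + 8*(F + O)/F)
(A(-2, -3)*15)*29 = ((56 + 8*(-3)/(-2))*15)*29 = ((56 + 8*(-3)*(-½))*15)*29 = ((56 + 12)*15)*29 = (68*15)*29 = 1020*29 = 29580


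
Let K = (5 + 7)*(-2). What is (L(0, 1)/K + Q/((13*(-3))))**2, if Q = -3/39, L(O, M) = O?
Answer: 1/257049 ≈ 3.8903e-6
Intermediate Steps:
Q = -1/13 (Q = -3*1/39 = -1/13 ≈ -0.076923)
K = -24 (K = 12*(-2) = -24)
(L(0, 1)/K + Q/((13*(-3))))**2 = (0/(-24) - 1/(13*(13*(-3))))**2 = (0*(-1/24) - 1/13/(-39))**2 = (0 - 1/13*(-1/39))**2 = (0 + 1/507)**2 = (1/507)**2 = 1/257049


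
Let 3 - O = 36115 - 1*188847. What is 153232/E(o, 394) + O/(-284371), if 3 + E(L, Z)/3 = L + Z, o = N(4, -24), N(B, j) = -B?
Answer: 43397411737/330154731 ≈ 131.45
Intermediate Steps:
o = -4 (o = -1*4 = -4)
O = 152735 (O = 3 - (36115 - 1*188847) = 3 - (36115 - 188847) = 3 - 1*(-152732) = 3 + 152732 = 152735)
E(L, Z) = -9 + 3*L + 3*Z (E(L, Z) = -9 + 3*(L + Z) = -9 + (3*L + 3*Z) = -9 + 3*L + 3*Z)
153232/E(o, 394) + O/(-284371) = 153232/(-9 + 3*(-4) + 3*394) + 152735/(-284371) = 153232/(-9 - 12 + 1182) + 152735*(-1/284371) = 153232/1161 - 152735/284371 = 43397411737/330154731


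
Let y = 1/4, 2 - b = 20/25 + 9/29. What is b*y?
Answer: 129/580 ≈ 0.22241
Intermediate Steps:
b = 129/145 (b = 2 - (20/25 + 9/29) = 2 - (20*(1/25) + 9*(1/29)) = 2 - (⅘ + 9/29) = 2 - 1*161/145 = 2 - 161/145 = 129/145 ≈ 0.88966)
y = ¼ ≈ 0.25000
b*y = (129/145)*(¼) = 129/580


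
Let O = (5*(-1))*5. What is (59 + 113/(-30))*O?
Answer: -8285/6 ≈ -1380.8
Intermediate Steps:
O = -25 (O = -5*5 = -25)
(59 + 113/(-30))*O = (59 + 113/(-30))*(-25) = (59 + 113*(-1/30))*(-25) = (59 - 113/30)*(-25) = (1657/30)*(-25) = -8285/6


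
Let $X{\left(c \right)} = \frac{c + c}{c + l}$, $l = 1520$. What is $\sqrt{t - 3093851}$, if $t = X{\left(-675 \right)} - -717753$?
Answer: $\frac{16 i \sqrt{1568597}}{13} \approx 1541.5 i$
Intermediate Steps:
$X{\left(c \right)} = \frac{2 c}{1520 + c}$ ($X{\left(c \right)} = \frac{c + c}{c + 1520} = \frac{2 c}{1520 + c}$)
$t = \frac{121299987}{169}$ ($t = 2 \left(-675\right) \frac{1}{1520 - 675} - -717753 = 2 \left(-675\right) \frac{1}{845} + 717753 = - \frac{270}{169} + 717753 = \frac{121299987}{169} \approx 7.1775 \cdot 10^{5}$)
$\sqrt{t - 3093851} = \sqrt{\frac{121299987}{169} - 3093851} = \sqrt{- \frac{401560832}{169}} = \frac{16 i \sqrt{1568597}}{13}$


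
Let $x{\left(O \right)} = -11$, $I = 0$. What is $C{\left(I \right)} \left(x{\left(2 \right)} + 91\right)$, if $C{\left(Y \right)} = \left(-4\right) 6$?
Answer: $-1920$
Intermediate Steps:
$C{\left(Y \right)} = -24$
$C{\left(I \right)} \left(x{\left(2 \right)} + 91\right) = - 24 \left(-11 + 91\right) = \left(-24\right) 80 = -1920$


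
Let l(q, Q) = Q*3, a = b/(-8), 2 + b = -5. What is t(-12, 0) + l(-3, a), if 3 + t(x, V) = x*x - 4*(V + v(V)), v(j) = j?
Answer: 1149/8 ≈ 143.63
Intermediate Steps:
t(x, V) = -3 + x² - 8*V (t(x, V) = -3 + (x*x - 4*(V + V)) = -3 + (x² - 8*V) = -3 + x² - 8*V)
b = -7 (b = -2 - 5 = -7)
a = 7/8 (a = -7/(-8) = -7*(-⅛) = 7/8 ≈ 0.87500)
l(q, Q) = 3*Q
t(-12, 0) + l(-3, a) = (-3 + (-12)² - 8*0) + 3*(7/8) = (-3 + 144 + 0) + 21/8 = 141 + 21/8 = 1149/8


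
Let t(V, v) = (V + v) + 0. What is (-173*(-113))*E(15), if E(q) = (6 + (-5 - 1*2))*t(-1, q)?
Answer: -273686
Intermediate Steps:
t(V, v) = V + v
E(q) = 1 - q (E(q) = (6 + (-5 - 1*2))*(-1 + q) = (6 + (-5 - 2))*(-1 + q) = (6 - 7)*(-1 + q) = -(-1 + q) = 1 - q)
(-173*(-113))*E(15) = (-173*(-113))*(1 - 1*15) = 19549*(1 - 15) = 19549*(-14) = -273686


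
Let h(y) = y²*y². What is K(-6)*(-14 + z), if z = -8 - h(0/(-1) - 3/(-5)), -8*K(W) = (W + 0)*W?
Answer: 124479/1250 ≈ 99.583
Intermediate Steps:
K(W) = -W²/8 (K(W) = -(W + 0)*W/8 = -W*W/8 = -W²/8)
h(y) = y⁴
z = -5081/625 (z = -8 - (0/(-1) - 3/(-5))⁴ = -8 - (0*(-1) - 3*(-⅕))⁴ = -8 - (0 + ⅗)⁴ = -8 - (⅗)⁴ = -8 - 1*81/625 = -8 - 81/625 = -5081/625 ≈ -8.1296)
K(-6)*(-14 + z) = (-⅛*(-6)²)*(-14 - 5081/625) = -⅛*36*(-13831/625) = -9/2*(-13831/625) = 124479/1250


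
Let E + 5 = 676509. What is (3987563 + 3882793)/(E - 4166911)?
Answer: -874484/387823 ≈ -2.2549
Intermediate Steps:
E = 676504 (E = -5 + 676509 = 676504)
(3987563 + 3882793)/(E - 4166911) = (3987563 + 3882793)/(676504 - 4166911) = 7870356/(-3490407) = 7870356*(-1/3490407) = -874484/387823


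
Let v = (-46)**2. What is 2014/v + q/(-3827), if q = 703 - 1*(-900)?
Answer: 2157815/4048966 ≈ 0.53293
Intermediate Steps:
v = 2116
q = 1603 (q = 703 + 900 = 1603)
2014/v + q/(-3827) = 2014/2116 + 1603/(-3827) = 2014*(1/2116) + 1603*(-1/3827) = 1007/1058 - 1603/3827 = 2157815/4048966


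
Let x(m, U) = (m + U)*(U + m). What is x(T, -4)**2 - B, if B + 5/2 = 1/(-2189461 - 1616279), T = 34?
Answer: 3082658914351/3805740 ≈ 8.1000e+5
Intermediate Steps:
x(m, U) = (U + m)**2 (x(m, U) = (U + m)*(U + m) = (U + m)**2)
B = -9514351/3805740 (B = -5/2 + 1/(-2189461 - 1616279) = -5/2 + 1/(-3805740) = -5/2 - 1/3805740 = -9514351/3805740 ≈ -2.5000)
x(T, -4)**2 - B = ((-4 + 34)**2)**2 - 1*(-9514351/3805740) = (30**2)**2 + 9514351/3805740 = 900**2 + 9514351/3805740 = 810000 + 9514351/3805740 = 3082658914351/3805740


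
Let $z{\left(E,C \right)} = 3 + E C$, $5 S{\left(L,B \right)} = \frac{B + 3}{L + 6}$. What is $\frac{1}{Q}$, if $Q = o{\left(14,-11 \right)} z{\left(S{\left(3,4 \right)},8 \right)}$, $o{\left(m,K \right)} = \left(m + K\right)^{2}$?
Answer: $\frac{5}{191} \approx 0.026178$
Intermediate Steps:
$S{\left(L,B \right)} = \frac{3 + B}{5 \left(6 + L\right)}$ ($S{\left(L,B \right)} = \frac{\left(B + 3\right) \frac{1}{L + 6}}{5} = \frac{\left(3 + B\right) \frac{1}{6 + L}}{5} = \frac{\frac{1}{6 + L} \left(3 + B\right)}{5} = \frac{3 + B}{5 \left(6 + L\right)}$)
$z{\left(E,C \right)} = 3 + C E$
$o{\left(m,K \right)} = \left(K + m\right)^{2}$
$Q = \frac{191}{5}$ ($Q = \left(-11 + 14\right)^{2} \left(3 + 8 \frac{3 + 4}{5 \left(6 + 3\right)}\right) = 3^{2} \left(3 + 8 \cdot \frac{1}{5} \cdot \frac{1}{9} \cdot 7\right) = 9 \left(3 + 8 \cdot \frac{1}{5} \cdot \frac{1}{9} \cdot 7\right) = 9 \left(3 + 8 \cdot \frac{7}{45}\right) = 9 \left(3 + \frac{56}{45}\right) = 9 \cdot \frac{191}{45} = \frac{191}{5} \approx 38.2$)
$\frac{1}{Q} = \frac{1}{\frac{191}{5}} = \frac{5}{191}$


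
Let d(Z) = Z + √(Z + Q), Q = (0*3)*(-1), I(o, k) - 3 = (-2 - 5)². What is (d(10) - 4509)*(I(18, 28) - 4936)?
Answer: 21973116 - 4884*√10 ≈ 2.1958e+7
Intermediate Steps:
I(o, k) = 52 (I(o, k) = 3 + (-2 - 5)² = 3 + (-7)² = 3 + 49 = 52)
Q = 0 (Q = 0*(-1) = 0)
d(Z) = Z + √Z (d(Z) = Z + √(Z + 0) = Z + √Z)
(d(10) - 4509)*(I(18, 28) - 4936) = ((10 + √10) - 4509)*(52 - 4936) = (-4499 + √10)*(-4884) = 21973116 - 4884*√10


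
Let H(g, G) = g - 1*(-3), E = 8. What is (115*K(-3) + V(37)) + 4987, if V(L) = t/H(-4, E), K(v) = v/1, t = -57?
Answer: 4699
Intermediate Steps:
H(g, G) = 3 + g (H(g, G) = g + 3 = 3 + g)
K(v) = v (K(v) = v*1 = v)
V(L) = 57 (V(L) = -57/(3 - 4) = -57/(-1) = -57*(-1) = 57)
(115*K(-3) + V(37)) + 4987 = (115*(-3) + 57) + 4987 = (-345 + 57) + 4987 = -288 + 4987 = 4699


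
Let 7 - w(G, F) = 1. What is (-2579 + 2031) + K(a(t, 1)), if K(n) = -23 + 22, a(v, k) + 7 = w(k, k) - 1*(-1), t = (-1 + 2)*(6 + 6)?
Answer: -549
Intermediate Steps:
t = 12 (t = 1*12 = 12)
w(G, F) = 6 (w(G, F) = 7 - 1*1 = 7 - 1 = 6)
a(v, k) = 0 (a(v, k) = -7 + (6 - 1*(-1)) = -7 + (6 + 1) = -7 + 7 = 0)
K(n) = -1
(-2579 + 2031) + K(a(t, 1)) = (-2579 + 2031) - 1 = -548 - 1 = -549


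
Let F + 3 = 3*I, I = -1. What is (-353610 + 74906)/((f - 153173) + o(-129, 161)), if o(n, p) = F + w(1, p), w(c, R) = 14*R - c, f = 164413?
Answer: -278704/13487 ≈ -20.665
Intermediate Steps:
F = -6 (F = -3 + 3*(-1) = -3 - 3 = -6)
w(c, R) = -c + 14*R
o(n, p) = -7 + 14*p (o(n, p) = -6 + (-1*1 + 14*p) = -6 + (-1 + 14*p) = -7 + 14*p)
(-353610 + 74906)/((f - 153173) + o(-129, 161)) = (-353610 + 74906)/((164413 - 153173) + (-7 + 14*161)) = -278704/(11240 + (-7 + 2254)) = -278704/(11240 + 2247) = -278704/13487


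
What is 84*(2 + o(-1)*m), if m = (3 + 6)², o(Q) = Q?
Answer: -6636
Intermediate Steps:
m = 81 (m = 9² = 81)
84*(2 + o(-1)*m) = 84*(2 - 1*81) = 84*(2 - 81) = 84*(-79) = -6636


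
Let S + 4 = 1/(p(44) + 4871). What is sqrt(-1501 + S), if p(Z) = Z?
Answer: I*sqrt(36356618710)/4915 ≈ 38.794*I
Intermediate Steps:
S = -19659/4915 (S = -4 + 1/(44 + 4871) = -4 + 1/4915 = -19659/4915 ≈ -3.9998)
sqrt(-1501 + S) = sqrt(-1501 - 19659/4915) = sqrt(-7397074/4915) = I*sqrt(36356618710)/4915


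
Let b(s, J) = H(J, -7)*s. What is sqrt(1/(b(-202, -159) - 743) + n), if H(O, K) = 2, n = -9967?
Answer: 5*I*sqrt(524507042)/1147 ≈ 99.835*I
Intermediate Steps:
b(s, J) = 2*s
sqrt(1/(b(-202, -159) - 743) + n) = sqrt(1/(2*(-202) - 743) - 9967) = sqrt(1/(-404 - 743) - 9967) = sqrt(1/(-1147) - 9967) = sqrt(-1/1147 - 9967) = sqrt(-11432150/1147) = 5*I*sqrt(524507042)/1147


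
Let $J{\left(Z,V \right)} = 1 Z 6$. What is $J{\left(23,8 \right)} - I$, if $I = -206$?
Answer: $344$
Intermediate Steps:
$J{\left(Z,V \right)} = 6 Z$ ($J{\left(Z,V \right)} = Z 6 = 6 Z$)
$J{\left(23,8 \right)} - I = 6 \cdot 23 - -206 = 138 + 206 = 344$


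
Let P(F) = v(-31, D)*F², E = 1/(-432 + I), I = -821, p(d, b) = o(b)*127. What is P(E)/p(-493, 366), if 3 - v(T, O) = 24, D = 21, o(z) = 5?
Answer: -3/142422245 ≈ -2.1064e-8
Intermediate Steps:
p(d, b) = 635 (p(d, b) = 5*127 = 635)
E = -1/1253 (E = 1/(-432 - 821) = 1/(-1253) = -1/1253 ≈ -0.00079808)
v(T, O) = -21 (v(T, O) = 3 - 1*24 = 3 - 24 = -21)
P(F) = -21*F²
P(E)/p(-493, 366) = -21*(-1/1253)²/635 = -21*1/1570009*(1/635) = -3/224287*1/635 = -3/142422245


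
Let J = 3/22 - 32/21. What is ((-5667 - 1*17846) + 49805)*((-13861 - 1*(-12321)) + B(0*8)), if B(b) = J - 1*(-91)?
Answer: -419469454/11 ≈ -3.8134e+7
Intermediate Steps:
J = -641/462 (J = 3*(1/22) - 32*1/21 = 3/22 - 32/21 = -641/462 ≈ -1.3874)
B(b) = 41401/462 (B(b) = -641/462 - 1*(-91) = -641/462 + 91 = 41401/462)
((-5667 - 1*17846) + 49805)*((-13861 - 1*(-12321)) + B(0*8)) = ((-5667 - 1*17846) + 49805)*((-13861 - 1*(-12321)) + 41401/462) = ((-5667 - 17846) + 49805)*((-13861 + 12321) + 41401/462) = (-23513 + 49805)*(-1540 + 41401/462) = 26292*(-670079/462) = -419469454/11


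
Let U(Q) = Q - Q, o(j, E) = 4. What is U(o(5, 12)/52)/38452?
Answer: 0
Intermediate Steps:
U(Q) = 0
U(o(5, 12)/52)/38452 = 0/38452 = 0*(1/38452) = 0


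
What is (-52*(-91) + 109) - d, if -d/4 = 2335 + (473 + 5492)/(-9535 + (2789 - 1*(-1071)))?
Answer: 16090663/1135 ≈ 14177.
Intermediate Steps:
d = -10596128/1135 (d = -4*(2335 + (473 + 5492)/(-9535 + (2789 - 1*(-1071)))) = -4*(2335 + 5965/(-9535 + (2789 + 1071))) = -4*(2335 + 5965/(-9535 + 3860)) = -4*(2335 + 5965/(-5675)) = -4*(2335 + 5965*(-1/5675)) = -4*(2335 - 1193/1135) = -4*2649032/1135 = -10596128/1135 ≈ -9335.8)
(-52*(-91) + 109) - d = (-52*(-91) + 109) - 1*(-10596128/1135) = (4732 + 109) + 10596128/1135 = 4841 + 10596128/1135 = 16090663/1135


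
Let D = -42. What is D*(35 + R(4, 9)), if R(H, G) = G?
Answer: -1848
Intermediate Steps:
D*(35 + R(4, 9)) = -42*(35 + 9) = -42*44 = -1848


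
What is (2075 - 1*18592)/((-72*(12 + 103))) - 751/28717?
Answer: 468100409/237776760 ≈ 1.9687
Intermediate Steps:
(2075 - 1*18592)/((-72*(12 + 103))) - 751/28717 = (2075 - 18592)/((-72*115)) - 751*1/28717 = -16517/(-8280) - 751/28717 = -16517*(-1/8280) - 751/28717 = 16517/8280 - 751/28717 = 468100409/237776760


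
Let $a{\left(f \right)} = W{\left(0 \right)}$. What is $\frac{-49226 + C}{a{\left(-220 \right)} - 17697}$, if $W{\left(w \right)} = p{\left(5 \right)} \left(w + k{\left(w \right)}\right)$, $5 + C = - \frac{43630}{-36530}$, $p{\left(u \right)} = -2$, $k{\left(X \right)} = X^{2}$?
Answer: $\frac{179836480}{64647141} \approx 2.7818$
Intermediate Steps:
$C = - \frac{13902}{3653}$ ($C = -5 - \frac{43630}{-36530} = -5 - - \frac{4363}{3653} = -5 + \frac{4363}{3653} = - \frac{13902}{3653} \approx -3.8056$)
$W{\left(w \right)} = - 2 w - 2 w^{2}$ ($W{\left(w \right)} = - 2 \left(w + w^{2}\right) = - 2 w - 2 w^{2}$)
$a{\left(f \right)} = 0$ ($a{\left(f \right)} = 2 \cdot 0 \left(-1 - 0\right) = 2 \cdot 0 \left(-1 + 0\right) = 2 \cdot 0 \left(-1\right) = 0$)
$\frac{-49226 + C}{a{\left(-220 \right)} - 17697} = \frac{-49226 - \frac{13902}{3653}}{0 - 17697} = - \frac{179836480}{3653 \left(-17697\right)} = \left(- \frac{179836480}{3653}\right) \left(- \frac{1}{17697}\right) = \frac{179836480}{64647141}$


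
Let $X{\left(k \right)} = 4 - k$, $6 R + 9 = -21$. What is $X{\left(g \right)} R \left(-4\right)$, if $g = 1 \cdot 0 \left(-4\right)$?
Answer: $80$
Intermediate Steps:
$R = -5$ ($R = - \frac{3}{2} + \frac{1}{6} \left(-21\right) = - \frac{3}{2} - \frac{7}{2} = -5$)
$g = 0$ ($g = 0 \left(-4\right) = 0$)
$X{\left(g \right)} R \left(-4\right) = \left(4 - 0\right) \left(-5\right) \left(-4\right) = \left(4 + 0\right) \left(-5\right) \left(-4\right) = 4 \left(-5\right) \left(-4\right) = \left(-20\right) \left(-4\right) = 80$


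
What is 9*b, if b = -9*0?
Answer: 0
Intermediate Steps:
b = 0
9*b = 9*0 = 0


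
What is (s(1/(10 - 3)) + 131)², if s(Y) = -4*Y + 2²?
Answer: 885481/49 ≈ 18071.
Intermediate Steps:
s(Y) = 4 - 4*Y (s(Y) = -4*Y + 4 = 4 - 4*Y)
(s(1/(10 - 3)) + 131)² = ((4 - 4/(10 - 3)) + 131)² = ((4 - 4/7) + 131)² = (24/7 + 131)² = (941/7)² = 885481/49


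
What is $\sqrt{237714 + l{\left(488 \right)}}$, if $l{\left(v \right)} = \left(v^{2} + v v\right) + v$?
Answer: $\sqrt{714490} \approx 845.28$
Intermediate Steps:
$l{\left(v \right)} = v + 2 v^{2}$ ($l{\left(v \right)} = \left(v^{2} + v^{2}\right) + v = 2 v^{2} + v = v + 2 v^{2}$)
$\sqrt{237714 + l{\left(488 \right)}} = \sqrt{237714 + 488 \left(1 + 2 \cdot 488\right)} = \sqrt{237714 + 488 \left(1 + 976\right)} = \sqrt{237714 + 488 \cdot 977} = \sqrt{237714 + 476776} = \sqrt{714490}$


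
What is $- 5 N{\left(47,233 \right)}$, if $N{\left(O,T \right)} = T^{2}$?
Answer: $-271445$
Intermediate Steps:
$- 5 N{\left(47,233 \right)} = - 5 \cdot 233^{2} = \left(-5\right) 54289 = -271445$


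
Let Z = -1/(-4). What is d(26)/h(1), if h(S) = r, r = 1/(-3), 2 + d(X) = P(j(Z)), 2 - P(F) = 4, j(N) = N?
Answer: 12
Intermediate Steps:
Z = ¼ (Z = -1*(-¼) = ¼ ≈ 0.25000)
P(F) = -2 (P(F) = 2 - 1*4 = 2 - 4 = -2)
d(X) = -4 (d(X) = -2 - 2 = -4)
r = -⅓ ≈ -0.33333
h(S) = -⅓
d(26)/h(1) = -4/(-⅓) = -4*(-3) = 12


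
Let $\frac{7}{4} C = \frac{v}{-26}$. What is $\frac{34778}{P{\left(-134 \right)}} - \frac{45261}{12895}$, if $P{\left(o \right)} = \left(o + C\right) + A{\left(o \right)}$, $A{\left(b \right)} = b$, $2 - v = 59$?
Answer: $- \frac{20954367862}{156506615} \approx -133.89$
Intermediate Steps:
$v = -57$ ($v = 2 - 59 = -57$)
$C = \frac{114}{91}$ ($C = \frac{4 \left(- \frac{57}{-26}\right)}{7} = \frac{4 \left(\left(-57\right) \left(- \frac{1}{26}\right)\right)}{7} = \frac{4}{7} \cdot \frac{57}{26} = \frac{114}{91} \approx 1.2527$)
$P{\left(o \right)} = \frac{114}{91} + 2 o$ ($P{\left(o \right)} = \left(o + \frac{114}{91}\right) + o = \left(\frac{114}{91} + o\right) + o = \frac{114}{91} + 2 o$)
$\frac{34778}{P{\left(-134 \right)}} - \frac{45261}{12895} = \frac{34778}{\frac{114}{91} + 2 \left(-134\right)} - \frac{45261}{12895} = \frac{34778}{\frac{114}{91} - 268} - \frac{45261}{12895} = \frac{34778}{- \frac{24274}{91}} - \frac{45261}{12895} = 34778 \left(- \frac{91}{24274}\right) - \frac{45261}{12895} = - \frac{1582399}{12137} - \frac{45261}{12895} = - \frac{20954367862}{156506615}$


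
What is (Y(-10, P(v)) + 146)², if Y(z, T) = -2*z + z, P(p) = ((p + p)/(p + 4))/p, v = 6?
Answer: 24336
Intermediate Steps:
P(p) = 2/(4 + p) (P(p) = ((2*p)/(4 + p))/p = (2*p/(4 + p))/p = 2/(4 + p))
Y(z, T) = -z
(Y(-10, P(v)) + 146)² = (-1*(-10) + 146)² = (10 + 146)² = 156² = 24336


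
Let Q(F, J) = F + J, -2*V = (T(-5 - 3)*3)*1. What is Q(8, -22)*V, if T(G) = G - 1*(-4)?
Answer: -84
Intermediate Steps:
T(G) = 4 + G (T(G) = G + 4 = 4 + G)
V = 6 (V = -(4 + (-5 - 3))*3/2 = -(4 - 8)*3/2 = -(-4*3)/2 = -(-6) = -½*(-12) = 6)
Q(8, -22)*V = (8 - 22)*6 = -14*6 = -84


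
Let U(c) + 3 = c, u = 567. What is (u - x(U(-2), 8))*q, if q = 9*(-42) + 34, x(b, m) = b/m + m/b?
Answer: -979067/5 ≈ -1.9581e+5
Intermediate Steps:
U(c) = -3 + c
q = -344 (q = -378 + 34 = -344)
(u - x(U(-2), 8))*q = (567 - ((-3 - 2)/8 + 8/(-3 - 2)))*(-344) = (567 - (-5*1/8 + 8/(-5)))*(-344) = (567 - (-5/8 + 8*(-1/5)))*(-344) = (567 - (-5/8 - 8/5))*(-344) = (567 - 1*(-89/40))*(-344) = (567 + 89/40)*(-344) = (22769/40)*(-344) = -979067/5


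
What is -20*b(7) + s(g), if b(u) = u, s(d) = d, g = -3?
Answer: -143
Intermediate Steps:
-20*b(7) + s(g) = -20*7 - 3 = -140 - 3 = -143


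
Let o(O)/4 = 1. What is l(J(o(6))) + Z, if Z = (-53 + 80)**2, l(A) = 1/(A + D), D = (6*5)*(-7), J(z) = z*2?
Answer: 147257/202 ≈ 729.00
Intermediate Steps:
o(O) = 4 (o(O) = 4*1 = 4)
J(z) = 2*z
D = -210 (D = 30*(-7) = -210)
l(A) = 1/(-210 + A) (l(A) = 1/(A - 210) = 1/(-210 + A))
Z = 729 (Z = 27**2 = 729)
l(J(o(6))) + Z = 1/(-210 + 2*4) + 729 = 1/(-210 + 8) + 729 = 1/(-202) + 729 = -1/202 + 729 = 147257/202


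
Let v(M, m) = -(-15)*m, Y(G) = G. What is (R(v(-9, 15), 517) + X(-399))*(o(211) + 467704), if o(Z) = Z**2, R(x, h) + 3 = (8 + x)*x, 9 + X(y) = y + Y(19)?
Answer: 26652603425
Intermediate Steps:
v(M, m) = 15*m
X(y) = 10 + y (X(y) = -9 + (y + 19) = -9 + (19 + y) = 10 + y)
R(x, h) = -3 + x*(8 + x) (R(x, h) = -3 + (8 + x)*x = -3 + x*(8 + x))
(R(v(-9, 15), 517) + X(-399))*(o(211) + 467704) = ((-3 + (15*15)**2 + 8*(15*15)) + (10 - 399))*(211**2 + 467704) = ((-3 + 225**2 + 8*225) - 389)*(44521 + 467704) = ((-3 + 50625 + 1800) - 389)*512225 = (52422 - 389)*512225 = 52033*512225 = 26652603425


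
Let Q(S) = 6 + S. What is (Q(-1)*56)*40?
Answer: 11200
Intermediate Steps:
(Q(-1)*56)*40 = ((6 - 1)*56)*40 = (5*56)*40 = 280*40 = 11200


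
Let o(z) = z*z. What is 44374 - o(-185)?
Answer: 10149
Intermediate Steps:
o(z) = z**2
44374 - o(-185) = 44374 - 1*(-185)**2 = 44374 - 1*34225 = 44374 - 34225 = 10149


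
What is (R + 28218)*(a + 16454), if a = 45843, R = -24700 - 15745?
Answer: -761705419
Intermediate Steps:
R = -40445
(R + 28218)*(a + 16454) = (-40445 + 28218)*(45843 + 16454) = -12227*62297 = -761705419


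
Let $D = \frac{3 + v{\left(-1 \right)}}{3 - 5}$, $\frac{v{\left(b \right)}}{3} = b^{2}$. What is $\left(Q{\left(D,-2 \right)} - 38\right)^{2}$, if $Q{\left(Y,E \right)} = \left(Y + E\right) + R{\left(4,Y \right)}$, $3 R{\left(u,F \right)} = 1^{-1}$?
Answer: $\frac{16384}{9} \approx 1820.4$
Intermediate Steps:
$R{\left(u,F \right)} = \frac{1}{3}$ ($R{\left(u,F \right)} = \frac{1}{3 \cdot 1} = \frac{1}{3} \cdot 1 = \frac{1}{3}$)
$v{\left(b \right)} = 3 b^{2}$
$D = -3$ ($D = \frac{3 + 3 \left(-1\right)^{2}}{3 - 5} = \frac{3 + 3 \cdot 1}{-2} = \left(3 + 3\right) \left(- \frac{1}{2}\right) = 6 \left(- \frac{1}{2}\right) = -3$)
$Q{\left(Y,E \right)} = \frac{1}{3} + E + Y$ ($Q{\left(Y,E \right)} = \left(Y + E\right) + \frac{1}{3} = \left(E + Y\right) + \frac{1}{3} = \frac{1}{3} + E + Y$)
$\left(Q{\left(D,-2 \right)} - 38\right)^{2} = \left(\left(\frac{1}{3} - 2 - 3\right) - 38\right)^{2} = \left(- \frac{14}{3} - 38\right)^{2} = \left(- \frac{128}{3}\right)^{2} = \frac{16384}{9}$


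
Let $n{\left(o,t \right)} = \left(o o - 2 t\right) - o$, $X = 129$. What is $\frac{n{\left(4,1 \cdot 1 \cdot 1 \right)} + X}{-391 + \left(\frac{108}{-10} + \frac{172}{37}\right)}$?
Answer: $- \frac{25715}{73473} \approx -0.34999$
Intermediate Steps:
$n{\left(o,t \right)} = o^{2} - o - 2 t$ ($n{\left(o,t \right)} = \left(o^{2} - 2 t\right) - o = o^{2} - o - 2 t$)
$\frac{n{\left(4,1 \cdot 1 \cdot 1 \right)} + X}{-391 + \left(\frac{108}{-10} + \frac{172}{37}\right)} = \frac{\left(4^{2} - 4 - 2 \cdot 1 \cdot 1 \cdot 1\right) + 129}{-391 + \left(\frac{108}{-10} + \frac{172}{37}\right)} = \frac{\left(16 - 4 - 2 \cdot 1 \cdot 1\right) + 129}{-391 + \left(108 \left(- \frac{1}{10}\right) + 172 \cdot \frac{1}{37}\right)} = \frac{\left(16 - 4 - 2\right) + 129}{-391 + \left(- \frac{54}{5} + \frac{172}{37}\right)} = \frac{\left(16 - 4 - 2\right) + 129}{-391 - \frac{1138}{185}} = \frac{10 + 129}{- \frac{73473}{185}} = 139 \left(- \frac{185}{73473}\right) = - \frac{25715}{73473}$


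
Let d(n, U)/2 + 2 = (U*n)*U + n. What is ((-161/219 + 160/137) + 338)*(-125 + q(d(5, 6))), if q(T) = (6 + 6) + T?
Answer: 2568961241/30003 ≈ 85624.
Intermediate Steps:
d(n, U) = -4 + 2*n + 2*n*U² (d(n, U) = -4 + 2*((U*n)*U + n) = -4 + 2*(n*U² + n) = -4 + 2*(n + n*U²) = -4 + (2*n + 2*n*U²) = -4 + 2*n + 2*n*U²)
q(T) = 12 + T
((-161/219 + 160/137) + 338)*(-125 + q(d(5, 6))) = ((-161/219 + 160/137) + 338)*(-125 + (12 + (-4 + 2*5 + 2*5*6²))) = ((-161*1/219 + 160*(1/137)) + 338)*(-125 + (12 + (-4 + 10 + 2*5*36))) = ((-161/219 + 160/137) + 338)*(-125 + (12 + (-4 + 10 + 360))) = (12983/30003 + 338)*(-125 + (12 + 366)) = 10153997*(-125 + 378)/30003 = (10153997/30003)*253 = 2568961241/30003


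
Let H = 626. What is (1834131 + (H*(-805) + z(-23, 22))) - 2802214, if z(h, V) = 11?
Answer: -1472002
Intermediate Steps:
(1834131 + (H*(-805) + z(-23, 22))) - 2802214 = (1834131 + (626*(-805) + 11)) - 2802214 = (1834131 + (-503930 + 11)) - 2802214 = (1834131 - 503919) - 2802214 = 1330212 - 2802214 = -1472002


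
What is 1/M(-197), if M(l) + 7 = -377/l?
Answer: -197/1002 ≈ -0.19661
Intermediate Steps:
M(l) = -7 - 377/l
1/M(-197) = 1/(-7 - 377/(-197)) = 1/(-7 - 377*(-1/197)) = 1/(-7 + 377/197) = 1/(-1002/197) = -197/1002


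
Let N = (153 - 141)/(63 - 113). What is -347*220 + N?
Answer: -1908506/25 ≈ -76340.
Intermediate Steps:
N = -6/25 (N = 12/(-50) = 12*(-1/50) = -6/25 ≈ -0.24000)
-347*220 + N = -347*220 - 6/25 = -76340 - 6/25 = -1908506/25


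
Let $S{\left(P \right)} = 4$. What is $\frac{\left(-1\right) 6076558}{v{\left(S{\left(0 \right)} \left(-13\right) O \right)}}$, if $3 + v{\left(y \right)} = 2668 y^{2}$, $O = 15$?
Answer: $- \frac{6076558}{1623211197} \approx -0.0037435$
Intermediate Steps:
$v{\left(y \right)} = -3 + 2668 y^{2}$
$\frac{\left(-1\right) 6076558}{v{\left(S{\left(0 \right)} \left(-13\right) O \right)}} = \frac{\left(-1\right) 6076558}{-3 + 2668 \left(4 \left(-13\right) 15\right)^{2}} = - \frac{6076558}{-3 + 2668 \left(\left(-52\right) 15\right)^{2}} = - \frac{6076558}{-3 + 2668 \left(-780\right)^{2}} = - \frac{6076558}{-3 + 2668 \cdot 608400} = - \frac{6076558}{-3 + 1623211200} = - \frac{6076558}{1623211197}$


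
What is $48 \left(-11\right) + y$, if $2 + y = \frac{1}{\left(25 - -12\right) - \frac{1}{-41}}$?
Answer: $- \frac{804499}{1518} \approx -529.97$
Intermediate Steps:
$y = - \frac{2995}{1518}$ ($y = -2 + \frac{1}{\left(25 - -12\right) - \frac{1}{-41}} = -2 + \frac{1}{\left(25 + 12\right) - - \frac{1}{41}} = -2 + \frac{1}{37 + \frac{1}{41}} = -2 + \frac{1}{\frac{1518}{41}} = -2 + \frac{41}{1518} = - \frac{2995}{1518} \approx -1.973$)
$48 \left(-11\right) + y = 48 \left(-11\right) - \frac{2995}{1518} = -528 - \frac{2995}{1518} = - \frac{804499}{1518}$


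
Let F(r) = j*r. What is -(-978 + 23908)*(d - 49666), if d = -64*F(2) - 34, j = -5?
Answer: 1124945800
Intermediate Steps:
F(r) = -5*r
d = 606 (d = -(-320)*2 - 34 = -64*(-10) - 34 = 640 - 34 = 606)
-(-978 + 23908)*(d - 49666) = -(-978 + 23908)*(606 - 49666) = -22930*(-49060) = -1*(-1124945800) = 1124945800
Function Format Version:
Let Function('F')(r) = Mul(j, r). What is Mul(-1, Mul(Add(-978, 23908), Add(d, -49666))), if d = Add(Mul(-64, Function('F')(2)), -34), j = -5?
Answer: 1124945800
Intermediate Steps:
Function('F')(r) = Mul(-5, r)
d = 606 (d = Add(Mul(-64, Mul(-5, 2)), -34) = Add(Mul(-64, -10), -34) = Add(640, -34) = 606)
Mul(-1, Mul(Add(-978, 23908), Add(d, -49666))) = Mul(-1, Mul(Add(-978, 23908), Add(606, -49666))) = Mul(-1, Mul(22930, -49060)) = Mul(-1, -1124945800) = 1124945800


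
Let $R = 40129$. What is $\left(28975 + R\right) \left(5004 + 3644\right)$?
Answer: $597611392$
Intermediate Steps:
$\left(28975 + R\right) \left(5004 + 3644\right) = \left(28975 + 40129\right) \left(5004 + 3644\right) = 69104 \cdot 8648 = 597611392$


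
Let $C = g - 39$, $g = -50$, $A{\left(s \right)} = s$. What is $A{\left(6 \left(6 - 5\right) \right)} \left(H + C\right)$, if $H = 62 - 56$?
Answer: $-498$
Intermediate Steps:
$H = 6$
$C = -89$ ($C = -50 - 39 = -89$)
$A{\left(6 \left(6 - 5\right) \right)} \left(H + C\right) = 6 \left(6 - 5\right) \left(6 - 89\right) = 6 \cdot 1 \left(-83\right) = 6 \left(-83\right) = -498$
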